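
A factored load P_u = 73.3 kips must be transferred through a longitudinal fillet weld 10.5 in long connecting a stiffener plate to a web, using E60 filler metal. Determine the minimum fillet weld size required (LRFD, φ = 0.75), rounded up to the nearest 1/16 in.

w = 3/8 in

E60XX → F_EXX = 60 ksi.
Total weld length L = 10.5 in.
Required throat t_e = P_u / (φ × 0.6 F_EXX × L) = 73.3 / (0.75 × 0.6 × 60 × 10.5) = 0.2586 in.
Required leg w = t_e / 0.707 = 0.3657 in → use 3/8 in.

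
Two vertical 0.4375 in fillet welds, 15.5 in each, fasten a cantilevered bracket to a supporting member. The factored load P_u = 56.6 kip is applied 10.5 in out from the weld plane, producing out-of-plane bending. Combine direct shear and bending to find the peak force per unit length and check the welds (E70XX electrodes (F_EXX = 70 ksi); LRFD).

f_max ≈ 7.64 kip/in; adequate

L_w = 2 × 15.5 = 31 in; section modulus (unit throat) S = 2 × L²/6 = 80.08 in².
Direct shear f_v = P/L_w = 56.6/31 = 1.826 kip/in.
Moment M = P × e = 56.6 × 10.5 = 594.3 kip·in; bending f_b = M/S = 7.421 kip/in.
f_max = √(f_v² + f_b²) = √(1.826² + 7.421²) = 7.642 kip/in.
φr_n = 0.75 × 0.6 × 70 × (0.707 × 0.4375) = 9.743 kip/in → adequate.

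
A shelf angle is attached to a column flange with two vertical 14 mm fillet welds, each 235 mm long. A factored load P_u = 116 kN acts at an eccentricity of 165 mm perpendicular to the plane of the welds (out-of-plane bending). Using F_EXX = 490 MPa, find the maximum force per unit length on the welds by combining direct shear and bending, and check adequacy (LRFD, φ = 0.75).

f_max ≈ 1070 N/mm; adequate

L_w = 2 × 235 = 470 mm; section modulus (unit throat) S = 2 × L²/6 = 18410 mm².
Direct shear f_v = P/L_w = 116×10³/470 = 246.8 N/mm.
Moment M = P × e = 116×10³ × 165 = 19140000 N·mm; bending f_b = M/S = 1040 N/mm.
f_max = √(f_v² + f_b²) = √(246.8² + 1040²) = 1069 N/mm.
φr_n = 0.75 × 0.6 × 490 × (0.707 × 14) = 2183 N/mm → adequate.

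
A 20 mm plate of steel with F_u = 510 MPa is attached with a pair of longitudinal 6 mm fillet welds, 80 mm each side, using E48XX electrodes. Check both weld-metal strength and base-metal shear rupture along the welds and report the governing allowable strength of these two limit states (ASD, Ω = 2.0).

R_n/Ω ≈ 97.7 kN (weld metal governs)

E48XX → F_EXX = 480 MPa.
t_e = 0.707 × 6 = 4.242 mm; L = 160 mm.
Weld metal: R_n/Ω = (1/2.0) × 0.6 × 480 × 4.242 × 160 × 10⁻³ = 97.74 kN.
Base metal (shear rupture): R_n/Ω = (1/2.0) × 0.6 × 510 × 20 × 160 × 10⁻³ = 489.6 kN.
Governing: weld metal.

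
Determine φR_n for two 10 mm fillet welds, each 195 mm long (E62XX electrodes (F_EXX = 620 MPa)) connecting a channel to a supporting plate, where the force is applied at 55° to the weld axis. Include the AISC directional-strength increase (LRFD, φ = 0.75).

φR_n ≈ 1050 kN

t_e = 0.707 × 10 = 7.07 mm; A_we = 7.07 × 390 = 2757 mm².
Directional factor: 1.0 + 0.5 sin^1.5(55°) = 1.371.
F_nw = 0.6 × 620 × 1.371 = 509.9 MPa.
φR_n = 0.75 × 509.9 × 2757 × 10⁻³ = 1054 kN.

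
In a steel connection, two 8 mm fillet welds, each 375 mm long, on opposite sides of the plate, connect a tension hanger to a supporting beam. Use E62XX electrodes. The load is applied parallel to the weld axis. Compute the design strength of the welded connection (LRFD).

φR_n ≈ 1180 kN

E62XX → F_EXX = 620 MPa.
Effective throat t_e = 0.707 × 8 = 5.656 mm.
Total length L = 750 mm; A_we = 5.656 × 750 = 4242 mm².
F_nw = 0.6 F_EXX = 0.6 × 620 = 372 MPa.
φR_n = 0.75 × 372 × 4242 × 10⁻³ = 1184 kN.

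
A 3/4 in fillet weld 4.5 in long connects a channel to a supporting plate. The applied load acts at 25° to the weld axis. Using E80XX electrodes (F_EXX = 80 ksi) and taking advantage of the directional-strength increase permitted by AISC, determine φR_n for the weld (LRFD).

t_e = 0.707 × 0.75 = 0.5302 in; A_we = 0.5302 × 4.5 = 2.386 in².
Directional factor: 1.0 + 0.5 sin^1.5(25°) = 1.137.
F_nw = 0.6 × 80 × 1.137 = 54.59 ksi.
φR_n = 0.75 × 54.59 × 2.386 = 97.7 kips.

φR_n ≈ 97.7 kips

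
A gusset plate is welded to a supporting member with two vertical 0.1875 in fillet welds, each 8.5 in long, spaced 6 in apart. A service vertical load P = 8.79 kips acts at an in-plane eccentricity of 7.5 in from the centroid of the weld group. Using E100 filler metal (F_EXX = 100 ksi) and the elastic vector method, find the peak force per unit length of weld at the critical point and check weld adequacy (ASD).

f_max ≈ 1.69 kip/in; adequate

Total weld length L_w = 17 in. Treat welds as unit-width lines.
Polar moment about centroid: J = 2[d³/12 + d(b/2)²] = 2[8.5³/12 + 8.5×3²] = 255.4 in³.
Direct shear f_v = P/L_w = 8.79 / 17 = 0.5171 kip/in (vertical).
Torsion M = P·e = 8.79 × 7.5 = 65.925 kip·in.
Critical point at (x, y) = (3, 4.25) from centroid. f_tx = M·y/J = 1.097 kip/in; f_ty = M·x/J = 0.7745 kip/in.
Resultant f_max = √[f_tx² + (f_v + f_ty)²] = √[1.097² + (0.5171 + 0.7745)²] = 1.695 kip/in.
Capacity per unit length: r_n/Ω = (1/2.0) × 0.6 × 100 × (0.707 × 0.1875) = 3.977 kip/in.
1.695 ≤ 3.977 → adequate.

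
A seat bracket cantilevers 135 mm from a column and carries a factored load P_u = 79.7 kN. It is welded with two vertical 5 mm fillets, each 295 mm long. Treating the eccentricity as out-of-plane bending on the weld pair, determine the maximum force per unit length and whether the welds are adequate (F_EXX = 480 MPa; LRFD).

L_w = 2 × 295 = 590 mm; section modulus (unit throat) S = 2 × L²/6 = 29010 mm².
Direct shear f_v = P/L_w = 79.7×10³/590 = 135.1 N/mm.
Moment M = P × e = 79.7×10³ × 135 = 10760000 N·mm; bending f_b = M/S = 370.9 N/mm.
f_max = √(f_v² + f_b²) = √(135.1² + 370.9²) = 394.7 N/mm.
φr_n = 0.75 × 0.6 × 480 × (0.707 × 5) = 763.6 N/mm → adequate.

f_max ≈ 395 N/mm; adequate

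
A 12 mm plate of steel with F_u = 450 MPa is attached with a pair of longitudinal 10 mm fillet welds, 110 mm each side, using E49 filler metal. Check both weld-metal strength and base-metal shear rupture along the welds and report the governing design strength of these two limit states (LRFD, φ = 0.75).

φR_n ≈ 343 kN (weld metal governs)

E49XX → F_EXX = 490 MPa.
t_e = 0.707 × 10 = 7.07 mm; L = 220 mm.
Weld metal: φR_n = 0.75 × 0.6 × 490 × 7.07 × 220 × 10⁻³ = 343 kN.
Base metal (shear rupture): φR_n = 0.75 × 0.6 × 450 × 12 × 220 × 10⁻³ = 534.6 kN.
Governing: weld metal.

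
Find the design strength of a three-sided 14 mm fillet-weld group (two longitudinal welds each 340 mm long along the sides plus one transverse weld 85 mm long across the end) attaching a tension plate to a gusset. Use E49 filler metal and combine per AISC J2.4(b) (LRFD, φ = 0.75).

φR_n ≈ 1670 kN

E49XX → F_EXX = 490 MPa.
t_e = 0.707 × 14 = 9.898 mm.
R_nwl = 0.6 × 490 × 9.898 × 680 × 10⁻³ = 1979 kN (longitudinal, 2 welds).
R_nwt = 0.6 × 490 × 9.898 × 85 × 10⁻³ = 247.4 kN (transverse, base value).
(i) R_nwl + R_nwt = 2226 kN; (ii) 0.85 R_nwl + 1.5 R_nwt = 2053 kN.
R_n = max = 2226 kN [governs: (i)]; φR_n = 1670 kN.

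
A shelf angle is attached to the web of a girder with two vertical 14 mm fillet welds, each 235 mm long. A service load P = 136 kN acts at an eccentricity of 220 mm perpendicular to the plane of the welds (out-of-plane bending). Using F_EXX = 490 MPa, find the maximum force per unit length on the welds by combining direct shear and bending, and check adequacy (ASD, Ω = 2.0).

L_w = 2 × 235 = 470 mm; section modulus (unit throat) S = 2 × L²/6 = 18410 mm².
Direct shear f_v = P/L_w = 136×10³/470 = 289.4 N/mm.
Moment M = P × e = 136×10³ × 220 = 29920000 N·mm; bending f_b = M/S = 1625 N/mm.
f_max = √(f_v² + f_b²) = √(289.4² + 1625²) = 1651 N/mm.
r_n/Ω = (1/2.0) × 0.6 × 490 × (0.707 × 14) = 1455 N/mm → NOT adequate.

f_max ≈ 1650 N/mm; NOT adequate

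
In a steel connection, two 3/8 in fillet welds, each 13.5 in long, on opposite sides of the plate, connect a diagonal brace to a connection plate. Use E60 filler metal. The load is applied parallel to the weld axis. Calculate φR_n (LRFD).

φR_n ≈ 193 kips

E60XX → F_EXX = 60 ksi.
Effective throat t_e = 0.707 × 0.375 = 0.2651 in.
Total length L = 27 in; A_we = 0.2651 × 27 = 7.158 in².
F_nw = 0.6 F_EXX = 0.6 × 60 = 36 ksi.
φR_n = 0.75 × 36 × 7.158 = 193.3 kips.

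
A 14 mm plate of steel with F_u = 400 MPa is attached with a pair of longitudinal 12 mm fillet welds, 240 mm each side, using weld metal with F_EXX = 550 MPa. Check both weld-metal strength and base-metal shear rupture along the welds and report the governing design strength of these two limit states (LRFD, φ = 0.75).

t_e = 0.707 × 12 = 8.484 mm; L = 480 mm.
Weld metal: φR_n = 0.75 × 0.6 × 550 × 8.484 × 480 × 10⁻³ = 1008 kN.
Base metal (shear rupture): φR_n = 0.75 × 0.6 × 400 × 14 × 480 × 10⁻³ = 1210 kN.
Governing: weld metal.

φR_n ≈ 1010 kN (weld metal governs)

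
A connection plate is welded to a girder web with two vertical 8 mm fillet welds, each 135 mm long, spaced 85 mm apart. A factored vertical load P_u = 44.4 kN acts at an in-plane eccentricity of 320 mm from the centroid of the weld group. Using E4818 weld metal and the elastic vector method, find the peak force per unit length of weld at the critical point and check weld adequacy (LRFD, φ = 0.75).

E48XX → F_EXX = 480 MPa.
Total weld length L_w = 270 mm. Treat welds as unit-width lines.
Polar moment about centroid: J = 2[d³/12 + d(b/2)²] = 2[135³/12 + 135×42.5²] = 897800 mm³.
Direct shear f_v = P/L_w = 44.4×10³ / 270 = 164.4 N/mm (vertical).
Torsion M = P·e = 44.4×10³ × 320 = 14208000 N·mm.
Critical point at (x, y) = (42.5, 67.5) from centroid. f_tx = M·y/J = 1068 N/mm; f_ty = M·x/J = 672.6 N/mm.
Resultant f_max = √[f_tx² + (f_v + f_ty)²] = √[1068² + (164.4 + 672.6)²] = 1357 N/mm.
Capacity per unit length: φr_n = 0.75 × 0.6 × 480 × (0.707 × 8) = 1222 N/mm.
1357 > 1222 → NOT adequate.

f_max ≈ 1360 N/mm; NOT adequate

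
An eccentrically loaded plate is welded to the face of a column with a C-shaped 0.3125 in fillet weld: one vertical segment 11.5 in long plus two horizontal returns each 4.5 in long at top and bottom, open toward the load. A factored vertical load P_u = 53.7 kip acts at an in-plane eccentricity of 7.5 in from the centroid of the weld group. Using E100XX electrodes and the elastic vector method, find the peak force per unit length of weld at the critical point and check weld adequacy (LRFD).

f_max ≈ 7.54 kip/in; adequate

E100XX → F_EXX = 100 ksi.
Total weld length L_w = 20.5 in. Treat welds as unit-width lines.
Centroid: x̄ = 2×4.5×2.25 / 20.5 = 0.9878 in from the vertical weld.
Polar moment about centroid: J = I_x + I_y = [11.5³/12 + 2×4.5×5.75²] + [11.5×0.9878² + 2(4.5³/12 + 4.5×1.262²)] = 465 in³.
Direct shear f_v = P/L_w = 53.7 / 20.5 = 2.62 kip/in (vertical).
Torsion M = P·e = 53.7 × 7.5 = 402.75 kip·in.
Critical point at (x, y) = (3.512, 5.75) from centroid. f_tx = M·y/J = 4.98 kip/in; f_ty = M·x/J = 3.042 kip/in.
Resultant f_max = √[f_tx² + (f_v + f_ty)²] = √[4.98² + (2.62 + 3.042)²] = 7.54 kip/in.
Capacity per unit length: φr_n = 0.75 × 0.6 × 100 × (0.707 × 0.3125) = 9.942 kip/in.
7.54 ≤ 9.942 → adequate.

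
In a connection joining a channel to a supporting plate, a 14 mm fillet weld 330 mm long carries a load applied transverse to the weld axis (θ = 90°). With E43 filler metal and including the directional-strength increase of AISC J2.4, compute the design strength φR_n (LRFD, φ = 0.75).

φR_n ≈ 948 kN

E43XX → F_EXX = 430 MPa.
t_e = 0.707 × 14 = 9.898 mm; A_we = 9.898 × 330 = 3266 mm².
Directional factor: 1.0 + 0.5 sin^1.5(90°) = 1.5.
F_nw = 0.6 × 430 × 1.5 = 387 MPa.
φR_n = 0.75 × 387 × 3266 × 10⁻³ = 948.1 kN.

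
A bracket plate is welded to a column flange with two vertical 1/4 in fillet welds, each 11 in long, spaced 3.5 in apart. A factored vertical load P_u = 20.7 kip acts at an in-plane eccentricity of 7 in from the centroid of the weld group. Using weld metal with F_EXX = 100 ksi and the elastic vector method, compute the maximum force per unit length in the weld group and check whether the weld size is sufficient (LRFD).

Total weld length L_w = 22 in. Treat welds as unit-width lines.
Polar moment about centroid: J = 2[d³/12 + d(b/2)²] = 2[11³/12 + 11×1.75²] = 289.2 in³.
Direct shear f_v = P/L_w = 20.7 / 22 = 0.9409 kip/in (vertical).
Torsion M = P·e = 20.7 × 7 = 144.9 kip·in.
Critical point at (x, y) = (1.75, 5.5) from centroid. f_tx = M·y/J = 2.756 kip/in; f_ty = M·x/J = 0.8768 kip/in.
Resultant f_max = √[f_tx² + (f_v + f_ty)²] = √[2.756² + (0.9409 + 0.8768)²] = 3.301 kip/in.
Capacity per unit length: φr_n = 0.75 × 0.6 × 100 × (0.707 × 0.25) = 7.954 kip/in.
3.301 ≤ 7.954 → adequate.

f_max ≈ 3.3 kip/in; adequate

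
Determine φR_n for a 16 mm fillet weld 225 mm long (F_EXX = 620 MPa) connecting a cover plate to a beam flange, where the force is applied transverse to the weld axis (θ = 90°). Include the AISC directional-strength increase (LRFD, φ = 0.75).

t_e = 0.707 × 16 = 11.31 mm; A_we = 11.31 × 225 = 2545 mm².
Directional factor: 1.0 + 0.5 sin^1.5(90°) = 1.5.
F_nw = 0.6 × 620 × 1.5 = 558 MPa.
φR_n = 0.75 × 558 × 2545 × 10⁻³ = 1065 kN.

φR_n ≈ 1070 kN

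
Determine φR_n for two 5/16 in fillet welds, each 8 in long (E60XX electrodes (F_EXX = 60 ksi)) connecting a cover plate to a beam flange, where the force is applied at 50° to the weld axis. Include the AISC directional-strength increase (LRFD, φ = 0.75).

φR_n ≈ 127 kips

t_e = 0.707 × 0.3125 = 0.2209 in; A_we = 0.2209 × 16 = 3.535 in².
Directional factor: 1.0 + 0.5 sin^1.5(50°) = 1.335.
F_nw = 0.6 × 60 × 1.335 = 48.07 ksi.
φR_n = 0.75 × 48.07 × 3.535 = 127.4 kips.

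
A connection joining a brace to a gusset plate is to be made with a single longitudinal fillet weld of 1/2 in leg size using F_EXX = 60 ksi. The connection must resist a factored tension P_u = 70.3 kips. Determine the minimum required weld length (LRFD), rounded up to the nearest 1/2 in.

L = 7.5 in

Throat t_e = 0.707 × 0.5 = 0.3535 in.
φr_n = 0.75 × 0.6 × 60 × 0.3535 = 9.544 kips/in.
L_req = P_u / φr_n = 70.3 / 9.544 = 7.365 in total.
Round up → use L = 7.5 in.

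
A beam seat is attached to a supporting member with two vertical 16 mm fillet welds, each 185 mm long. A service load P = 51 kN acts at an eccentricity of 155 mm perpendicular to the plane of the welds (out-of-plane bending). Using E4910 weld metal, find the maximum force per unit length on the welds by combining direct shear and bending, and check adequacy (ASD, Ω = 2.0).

E49XX → F_EXX = 490 MPa.
L_w = 2 × 185 = 370 mm; section modulus (unit throat) S = 2 × L²/6 = 11410 mm².
Direct shear f_v = P/L_w = 51×10³/370 = 137.8 N/mm.
Moment M = P × e = 51×10³ × 155 = 7905000 N·mm; bending f_b = M/S = 692.9 N/mm.
f_max = √(f_v² + f_b²) = √(137.8² + 692.9²) = 706.5 N/mm.
r_n/Ω = (1/2.0) × 0.6 × 490 × (0.707 × 16) = 1663 N/mm → adequate.

f_max ≈ 706 N/mm; adequate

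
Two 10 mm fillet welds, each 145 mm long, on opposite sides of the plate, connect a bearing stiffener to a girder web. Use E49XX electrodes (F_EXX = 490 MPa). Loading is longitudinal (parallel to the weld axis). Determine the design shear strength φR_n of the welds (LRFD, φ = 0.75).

Effective throat t_e = 0.707 × 10 = 7.07 mm.
Total length L = 290 mm; A_we = 7.07 × 290 = 2050 mm².
F_nw = 0.6 F_EXX = 0.6 × 490 = 294 MPa.
φR_n = 0.75 × 294 × 2050 × 10⁻³ = 452.1 kN.

φR_n ≈ 452 kN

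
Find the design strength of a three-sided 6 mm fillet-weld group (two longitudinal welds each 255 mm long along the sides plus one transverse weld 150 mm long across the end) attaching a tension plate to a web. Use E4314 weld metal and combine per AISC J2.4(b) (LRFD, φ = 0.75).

φR_n ≈ 542 kN

E43XX → F_EXX = 430 MPa.
t_e = 0.707 × 6 = 4.242 mm.
R_nwl = 0.6 × 430 × 4.242 × 510 × 10⁻³ = 558.2 kN (longitudinal, 2 welds).
R_nwt = 0.6 × 430 × 4.242 × 150 × 10⁻³ = 164.2 kN (transverse, base value).
(i) R_nwl + R_nwt = 722.3 kN; (ii) 0.85 R_nwl + 1.5 R_nwt = 720.7 kN.
R_n = max = 722.3 kN [governs: (i)]; φR_n = 541.7 kN.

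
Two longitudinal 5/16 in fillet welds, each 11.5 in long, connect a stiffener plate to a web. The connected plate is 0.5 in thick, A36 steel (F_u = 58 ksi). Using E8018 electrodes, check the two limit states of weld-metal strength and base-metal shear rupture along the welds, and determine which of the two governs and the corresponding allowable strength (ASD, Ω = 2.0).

E80XX → F_EXX = 80 ksi.
t_e = 0.707 × 0.3125 = 0.2209 in; L = 23 in.
Weld metal: R_n/Ω = (1/2.0) × 0.6 × 80 × 0.2209 × 23 = 122 kips.
Base metal (shear rupture): R_n/Ω = (1/2.0) × 0.6 × 58 × 0.5 × 23 = 200.1 kips.
Governing: weld metal.

R_n/Ω ≈ 122 kips (weld metal governs)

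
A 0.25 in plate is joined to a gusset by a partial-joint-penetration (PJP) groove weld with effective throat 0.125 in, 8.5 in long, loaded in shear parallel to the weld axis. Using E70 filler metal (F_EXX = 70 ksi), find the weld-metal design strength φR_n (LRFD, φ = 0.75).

Effective throat (given) t_e = 0.125 in.
A_we = 0.125 × 8.5 = 1.062 in².
F_nw = 0.6 F_EXX = 42 ksi.
φR_n = 0.75 × 42 × 1.062 = 33.47 kips.

φR_n ≈ 33.5 kips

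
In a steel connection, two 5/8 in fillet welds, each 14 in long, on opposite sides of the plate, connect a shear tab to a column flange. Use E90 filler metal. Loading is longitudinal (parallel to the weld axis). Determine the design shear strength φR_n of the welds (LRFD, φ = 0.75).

φR_n ≈ 501 kips

E90XX → F_EXX = 90 ksi.
Effective throat t_e = 0.707 × 0.625 = 0.4419 in.
Total length L = 28 in; A_we = 0.4419 × 28 = 12.37 in².
F_nw = 0.6 F_EXX = 0.6 × 90 = 54 ksi.
φR_n = 0.75 × 54 × 12.37 = 501.1 kips.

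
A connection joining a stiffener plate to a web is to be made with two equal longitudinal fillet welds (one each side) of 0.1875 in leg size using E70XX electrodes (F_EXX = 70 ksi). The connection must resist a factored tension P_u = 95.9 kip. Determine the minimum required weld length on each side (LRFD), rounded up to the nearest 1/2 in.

Throat t_e = 0.707 × 0.1875 = 0.1326 in.
φr_n = 0.75 × 0.6 × 70 × 0.1326 = 4.176 kip/in.
L_req = P_u / φr_n = 95.9 / 4.176 = 22.97 in total.
Per side: 22.97 / 2 = 11.48 in.
Round up → use L = 11.5 in on each side.

L = 11.5 in on each side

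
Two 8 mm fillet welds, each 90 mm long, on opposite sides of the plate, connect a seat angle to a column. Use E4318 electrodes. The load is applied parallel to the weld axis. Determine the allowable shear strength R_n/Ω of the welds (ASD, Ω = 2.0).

R_n/Ω ≈ 131 kN

E43XX → F_EXX = 430 MPa.
Effective throat t_e = 0.707 × 8 = 5.656 mm.
Total length L = 180 mm; A_we = 5.656 × 180 = 1018 mm².
F_nw = 0.6 F_EXX = 0.6 × 430 = 258 MPa.
R_n = 258 × 1018 × 10⁻³ = 262.7 kN; R_n/Ω = 262.7/2.0 = 131.3 kN.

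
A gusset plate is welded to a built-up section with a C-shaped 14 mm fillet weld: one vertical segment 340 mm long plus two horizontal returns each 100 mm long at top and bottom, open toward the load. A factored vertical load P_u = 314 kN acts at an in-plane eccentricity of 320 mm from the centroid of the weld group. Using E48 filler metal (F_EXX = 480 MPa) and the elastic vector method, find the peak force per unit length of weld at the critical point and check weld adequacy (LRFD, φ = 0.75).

f_max ≈ 2300 N/mm; NOT adequate

Total weld length L_w = 540 mm. Treat welds as unit-width lines.
Centroid: x̄ = 2×100×50 / 540 = 18.52 mm from the vertical weld.
Polar moment about centroid: J = I_x + I_y = [340³/12 + 2×100×170²] + [340×18.52² + 2(100³/12 + 100×31.48²)] = 9537000 mm³.
Direct shear f_v = P/L_w = 314×10³ / 540 = 581.5 N/mm (vertical).
Torsion M = P·e = 314×10³ × 320 = 100480000 N·mm.
Critical point at (x, y) = (81.48, 170) from centroid. f_tx = M·y/J = 1791 N/mm; f_ty = M·x/J = 858.5 N/mm.
Resultant f_max = √[f_tx² + (f_v + f_ty)²] = √[1791² + (581.5 + 858.5)²] = 2298 N/mm.
Capacity per unit length: φr_n = 0.75 × 0.6 × 480 × (0.707 × 14) = 2138 N/mm.
2298 > 2138 → NOT adequate.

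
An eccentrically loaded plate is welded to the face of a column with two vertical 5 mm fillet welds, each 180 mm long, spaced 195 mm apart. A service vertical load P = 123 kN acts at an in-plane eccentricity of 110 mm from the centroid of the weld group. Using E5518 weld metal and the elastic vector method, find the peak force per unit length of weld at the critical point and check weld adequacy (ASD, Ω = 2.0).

E55XX → F_EXX = 550 MPa.
Total weld length L_w = 360 mm. Treat welds as unit-width lines.
Polar moment about centroid: J = 2[d³/12 + d(b/2)²] = 2[180³/12 + 180×97.5²] = 4394000 mm³.
Direct shear f_v = P/L_w = 123×10³ / 360 = 341.7 N/mm (vertical).
Torsion M = P·e = 123×10³ × 110 = 13530000 N·mm.
Critical point at (x, y) = (97.5, 90) from centroid. f_tx = M·y/J = 277.1 N/mm; f_ty = M·x/J = 300.2 N/mm.
Resultant f_max = √[f_tx² + (f_v + f_ty)²] = √[277.1² + (341.7 + 300.2)²] = 699.1 N/mm.
Capacity per unit length: r_n/Ω = (1/2.0) × 0.6 × 550 × (0.707 × 5) = 583.3 N/mm.
699.1 > 583.3 → NOT adequate.

f_max ≈ 699 N/mm; NOT adequate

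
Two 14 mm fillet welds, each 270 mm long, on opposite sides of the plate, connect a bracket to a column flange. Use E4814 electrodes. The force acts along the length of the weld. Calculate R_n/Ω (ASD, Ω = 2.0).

R_n/Ω ≈ 770 kN

E48XX → F_EXX = 480 MPa.
Effective throat t_e = 0.707 × 14 = 9.898 mm.
Total length L = 540 mm; A_we = 9.898 × 540 = 5345 mm².
F_nw = 0.6 F_EXX = 0.6 × 480 = 288 MPa.
R_n = 288 × 5345 × 10⁻³ = 1539 kN; R_n/Ω = 1539/2.0 = 769.7 kN.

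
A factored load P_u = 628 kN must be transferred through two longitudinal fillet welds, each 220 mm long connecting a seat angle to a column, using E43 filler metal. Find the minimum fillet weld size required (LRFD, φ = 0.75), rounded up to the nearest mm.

w = 11 mm

E43XX → F_EXX = 430 MPa.
Total weld length L = 440 mm.
Required throat t_e = P_u / (φ × 0.6 F_EXX × L) = 628 / (0.75 × 0.6 × 430 × 440 × 10⁻³) = 7.376 mm.
Required leg w = t_e / 0.707 = 10.43 mm → use 11 mm.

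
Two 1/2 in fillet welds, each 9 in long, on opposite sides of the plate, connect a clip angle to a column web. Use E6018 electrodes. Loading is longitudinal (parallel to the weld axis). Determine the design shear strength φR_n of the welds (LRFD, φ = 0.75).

φR_n ≈ 172 kip

E60XX → F_EXX = 60 ksi.
Effective throat t_e = 0.707 × 0.5 = 0.3535 in.
Total length L = 18 in; A_we = 0.3535 × 18 = 6.363 in².
F_nw = 0.6 F_EXX = 0.6 × 60 = 36 ksi.
φR_n = 0.75 × 36 × 6.363 = 171.8 kip.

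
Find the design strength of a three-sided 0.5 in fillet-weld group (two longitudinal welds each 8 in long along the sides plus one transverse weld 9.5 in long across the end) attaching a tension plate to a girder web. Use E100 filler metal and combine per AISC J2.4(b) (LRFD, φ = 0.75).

φR_n ≈ 443 kip

E100XX → F_EXX = 100 ksi.
t_e = 0.707 × 0.5 = 0.3535 in.
R_nwl = 0.6 × 100 × 0.3535 × 16 = 339.4 kip (longitudinal, 2 welds).
R_nwt = 0.6 × 100 × 0.3535 × 9.5 = 201.5 kip (transverse, base value).
(i) R_nwl + R_nwt = 540.9 kip; (ii) 0.85 R_nwl + 1.5 R_nwt = 590.7 kip.
R_n = max = 590.7 kip [governs: (ii)]; φR_n = 443 kip.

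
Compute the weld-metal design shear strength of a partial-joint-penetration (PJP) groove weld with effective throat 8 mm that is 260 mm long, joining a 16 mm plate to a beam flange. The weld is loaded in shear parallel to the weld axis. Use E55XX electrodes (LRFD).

E55XX → F_EXX = 550 MPa.
Effective throat (given) t_e = 8 mm.
A_we = 8 × 260 = 2080 mm².
F_nw = 0.6 F_EXX = 330 MPa.
φR_n = 0.75 × 330 × 2080 × 10⁻³ = 514.8 kN.

φR_n ≈ 515 kN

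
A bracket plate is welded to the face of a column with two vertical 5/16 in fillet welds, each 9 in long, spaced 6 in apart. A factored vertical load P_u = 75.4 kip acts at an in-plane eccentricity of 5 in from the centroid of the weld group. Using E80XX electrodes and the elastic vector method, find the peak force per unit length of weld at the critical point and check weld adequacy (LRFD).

E80XX → F_EXX = 80 ksi.
Total weld length L_w = 18 in. Treat welds as unit-width lines.
Polar moment about centroid: J = 2[d³/12 + d(b/2)²] = 2[9³/12 + 9×3²] = 283.5 in³.
Direct shear f_v = P/L_w = 75.4 / 18 = 4.189 kip/in (vertical).
Torsion M = P·e = 75.4 × 5 = 377 kip·in.
Critical point at (x, y) = (3, 4.5) from centroid. f_tx = M·y/J = 5.984 kip/in; f_ty = M·x/J = 3.989 kip/in.
Resultant f_max = √[f_tx² + (f_v + f_ty)²] = √[5.984² + (4.189 + 3.989)²] = 10.13 kip/in.
Capacity per unit length: φr_n = 0.75 × 0.6 × 80 × (0.707 × 0.3125) = 7.954 kip/in.
10.13 > 7.954 → NOT adequate.

f_max ≈ 10.1 kip/in; NOT adequate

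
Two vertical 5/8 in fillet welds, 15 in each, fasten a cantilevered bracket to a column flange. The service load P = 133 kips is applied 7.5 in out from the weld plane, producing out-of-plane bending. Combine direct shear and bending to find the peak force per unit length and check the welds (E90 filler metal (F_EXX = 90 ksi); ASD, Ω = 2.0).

L_w = 2 × 15 = 30 in; section modulus (unit throat) S = 2 × L²/6 = 75 in².
Direct shear f_v = P/L_w = 133/30 = 4.433 kip/in.
Moment M = P × e = 133 × 7.5 = 997.5 kip·in; bending f_b = M/S = 13.3 kip/in.
f_max = √(f_v² + f_b²) = √(4.433² + 13.3²) = 14.02 kip/in.
r_n/Ω = (1/2.0) × 0.6 × 90 × (0.707 × 0.625) = 11.93 kip/in → NOT adequate.

f_max ≈ 14 kip/in; NOT adequate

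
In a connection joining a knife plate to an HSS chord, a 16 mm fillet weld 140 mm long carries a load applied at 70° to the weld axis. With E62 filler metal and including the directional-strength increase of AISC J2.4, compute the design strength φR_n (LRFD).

E62XX → F_EXX = 620 MPa.
t_e = 0.707 × 16 = 11.31 mm; A_we = 11.31 × 140 = 1584 mm².
Directional factor: 1.0 + 0.5 sin^1.5(70°) = 1.455.
F_nw = 0.6 × 620 × 1.455 = 541.4 MPa.
φR_n = 0.75 × 541.4 × 1584 × 10⁻³ = 643.1 kN.

φR_n ≈ 643 kN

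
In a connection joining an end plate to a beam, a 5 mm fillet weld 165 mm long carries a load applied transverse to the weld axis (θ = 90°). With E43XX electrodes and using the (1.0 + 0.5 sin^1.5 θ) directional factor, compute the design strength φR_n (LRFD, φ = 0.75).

φR_n ≈ 169 kN

E43XX → F_EXX = 430 MPa.
t_e = 0.707 × 5 = 3.535 mm; A_we = 3.535 × 165 = 583.3 mm².
Directional factor: 1.0 + 0.5 sin^1.5(90°) = 1.5.
F_nw = 0.6 × 430 × 1.5 = 387 MPa.
φR_n = 0.75 × 387 × 583.3 × 10⁻³ = 169.3 kN.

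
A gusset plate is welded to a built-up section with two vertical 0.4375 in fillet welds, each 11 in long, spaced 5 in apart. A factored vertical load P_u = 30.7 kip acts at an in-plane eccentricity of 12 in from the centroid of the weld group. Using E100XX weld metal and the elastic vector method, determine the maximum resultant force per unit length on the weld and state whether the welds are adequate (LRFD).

E100XX → F_EXX = 100 ksi.
Total weld length L_w = 22 in. Treat welds as unit-width lines.
Polar moment about centroid: J = 2[d³/12 + d(b/2)²] = 2[11³/12 + 11×2.5²] = 359.3 in³.
Direct shear f_v = P/L_w = 30.7 / 22 = 1.395 kip/in (vertical).
Torsion M = P·e = 30.7 × 12 = 368.4 kip·in.
Critical point at (x, y) = (2.5, 5.5) from centroid. f_tx = M·y/J = 5.639 kip/in; f_ty = M·x/J = 2.563 kip/in.
Resultant f_max = √[f_tx² + (f_v + f_ty)²] = √[5.639² + (1.395 + 2.563)²] = 6.89 kip/in.
Capacity per unit length: φr_n = 0.75 × 0.6 × 100 × (0.707 × 0.4375) = 13.92 kip/in.
6.89 ≤ 13.92 → adequate.

f_max ≈ 6.89 kip/in; adequate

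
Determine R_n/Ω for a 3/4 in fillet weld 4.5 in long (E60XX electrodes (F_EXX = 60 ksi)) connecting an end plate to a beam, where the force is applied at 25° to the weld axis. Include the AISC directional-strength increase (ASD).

R_n/Ω ≈ 48.9 kips

t_e = 0.707 × 0.75 = 0.5302 in; A_we = 0.5302 × 4.5 = 2.386 in².
Directional factor: 1.0 + 0.5 sin^1.5(25°) = 1.137.
F_nw = 0.6 × 60 × 1.137 = 40.95 ksi.
R_n/Ω = (40.95 × 2.386) / 2.0 = 48.85 kips.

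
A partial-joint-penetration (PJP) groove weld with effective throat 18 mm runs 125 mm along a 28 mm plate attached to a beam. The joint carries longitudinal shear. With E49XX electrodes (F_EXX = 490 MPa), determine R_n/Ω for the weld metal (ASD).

Effective throat (given) t_e = 18 mm.
A_we = 18 × 125 = 2250 mm².
F_nw = 0.6 F_EXX = 294 MPa.
R_n/Ω = (294 × 2250) / 2.0 × 10⁻³ = 330.8 kN.

R_n/Ω ≈ 331 kN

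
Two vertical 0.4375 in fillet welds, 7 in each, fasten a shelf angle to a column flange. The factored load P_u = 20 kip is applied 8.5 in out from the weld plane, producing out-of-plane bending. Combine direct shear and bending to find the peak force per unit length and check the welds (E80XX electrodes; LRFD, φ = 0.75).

E80XX → F_EXX = 80 ksi.
L_w = 2 × 7 = 14 in; section modulus (unit throat) S = 2 × L²/6 = 16.33 in².
Direct shear f_v = P/L_w = 20/14 = 1.429 kip/in.
Moment M = P × e = 20 × 8.5 = 170 kip·in; bending f_b = M/S = 10.41 kip/in.
f_max = √(f_v² + f_b²) = √(1.429² + 10.41²) = 10.51 kip/in.
φr_n = 0.75 × 0.6 × 80 × (0.707 × 0.4375) = 11.14 kip/in → adequate.

f_max ≈ 10.5 kip/in; adequate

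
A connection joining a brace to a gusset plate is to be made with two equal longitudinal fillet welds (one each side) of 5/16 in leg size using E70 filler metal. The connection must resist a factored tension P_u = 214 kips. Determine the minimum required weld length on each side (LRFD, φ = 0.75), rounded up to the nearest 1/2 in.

L = 15.5 in on each side

E70XX → F_EXX = 70 ksi.
Throat t_e = 0.707 × 0.3125 = 0.2209 in.
φr_n = 0.75 × 0.6 × 70 × 0.2209 = 6.96 kips/in.
L_req = P_u / φr_n = 214 / 6.96 = 30.75 in total.
Per side: 30.75 / 2 = 15.37 in.
Round up → use L = 15.5 in on each side.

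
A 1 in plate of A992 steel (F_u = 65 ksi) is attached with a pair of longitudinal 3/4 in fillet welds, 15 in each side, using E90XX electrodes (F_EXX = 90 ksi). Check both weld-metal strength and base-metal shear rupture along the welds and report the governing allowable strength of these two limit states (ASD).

R_n/Ω ≈ 430 kips (weld metal governs)

t_e = 0.707 × 0.75 = 0.5302 in; L = 30 in.
Weld metal: R_n/Ω = (1/2.0) × 0.6 × 90 × 0.5302 × 30 = 429.5 kips.
Base metal (shear rupture): R_n/Ω = (1/2.0) × 0.6 × 65 × 1 × 30 = 585 kips.
Governing: weld metal.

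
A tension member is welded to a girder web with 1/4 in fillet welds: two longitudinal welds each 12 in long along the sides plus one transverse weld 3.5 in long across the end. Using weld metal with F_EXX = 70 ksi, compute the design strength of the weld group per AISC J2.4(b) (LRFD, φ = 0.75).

φR_n ≈ 153 kips

t_e = 0.707 × 0.25 = 0.1767 in.
R_nwl = 0.6 × 70 × 0.1767 × 24 = 178.2 kips (longitudinal, 2 welds).
R_nwt = 0.6 × 70 × 0.1767 × 3.5 = 25.98 kips (transverse, base value).
(i) R_nwl + R_nwt = 204.1 kips; (ii) 0.85 R_nwl + 1.5 R_nwt = 190.4 kips.
R_n = max = 204.1 kips [governs: (i)]; φR_n = 153.1 kips.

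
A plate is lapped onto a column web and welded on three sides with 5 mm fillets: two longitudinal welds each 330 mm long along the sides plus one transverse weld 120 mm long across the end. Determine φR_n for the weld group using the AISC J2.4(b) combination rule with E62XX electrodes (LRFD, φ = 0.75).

E62XX → F_EXX = 620 MPa.
t_e = 0.707 × 5 = 3.535 mm.
R_nwl = 0.6 × 620 × 3.535 × 660 × 10⁻³ = 867.9 kN (longitudinal, 2 welds).
R_nwt = 0.6 × 620 × 3.535 × 120 × 10⁻³ = 157.8 kN (transverse, base value).
(i) R_nwl + R_nwt = 1026 kN; (ii) 0.85 R_nwl + 1.5 R_nwt = 974.4 kN.
R_n = max = 1026 kN [governs: (i)]; φR_n = 769.3 kN.

φR_n ≈ 769 kN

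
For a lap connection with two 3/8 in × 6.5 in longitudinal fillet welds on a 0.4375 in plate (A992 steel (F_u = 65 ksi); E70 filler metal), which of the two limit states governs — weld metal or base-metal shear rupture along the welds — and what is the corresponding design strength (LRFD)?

φR_n ≈ 109 kips (weld metal governs)

E70XX → F_EXX = 70 ksi.
t_e = 0.707 × 0.375 = 0.2651 in; L = 13 in.
Weld metal: φR_n = 0.75 × 0.6 × 70 × 0.2651 × 13 = 108.6 kips.
Base metal (shear rupture): φR_n = 0.75 × 0.6 × 65 × 0.4375 × 13 = 166.4 kips.
Governing: weld metal.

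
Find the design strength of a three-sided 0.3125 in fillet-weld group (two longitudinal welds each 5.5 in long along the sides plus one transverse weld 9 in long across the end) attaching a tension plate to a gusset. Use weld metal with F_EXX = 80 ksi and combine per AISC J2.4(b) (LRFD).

t_e = 0.707 × 0.3125 = 0.2209 in.
R_nwl = 0.6 × 80 × 0.2209 × 11 = 116.7 kips (longitudinal, 2 welds).
R_nwt = 0.6 × 80 × 0.2209 × 9 = 95.44 kips (transverse, base value).
(i) R_nwl + R_nwt = 212.1 kips; (ii) 0.85 R_nwl + 1.5 R_nwt = 242.3 kips.
R_n = max = 242.3 kips [governs: (ii)]; φR_n = 181.7 kips.

φR_n ≈ 182 kips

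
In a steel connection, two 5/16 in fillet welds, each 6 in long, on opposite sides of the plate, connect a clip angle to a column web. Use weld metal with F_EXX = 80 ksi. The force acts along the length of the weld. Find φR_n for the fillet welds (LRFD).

Effective throat t_e = 0.707 × 0.3125 = 0.2209 in.
Total length L = 12 in; A_we = 0.2209 × 12 = 2.651 in².
F_nw = 0.6 F_EXX = 0.6 × 80 = 48 ksi.
φR_n = 0.75 × 48 × 2.651 = 95.44 kips.

φR_n ≈ 95.4 kips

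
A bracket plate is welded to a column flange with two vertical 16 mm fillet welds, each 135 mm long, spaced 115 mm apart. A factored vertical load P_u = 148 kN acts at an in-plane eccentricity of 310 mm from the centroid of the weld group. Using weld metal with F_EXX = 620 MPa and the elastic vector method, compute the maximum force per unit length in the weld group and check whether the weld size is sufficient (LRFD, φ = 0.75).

f_max ≈ 3500 N/mm; NOT adequate

Total weld length L_w = 270 mm. Treat welds as unit-width lines.
Polar moment about centroid: J = 2[d³/12 + d(b/2)²] = 2[135³/12 + 135×57.5²] = 1303000 mm³.
Direct shear f_v = P/L_w = 148×10³ / 270 = 548.1 N/mm (vertical).
Torsion M = P·e = 148×10³ × 310 = 45880000 N·mm.
Critical point at (x, y) = (57.5, 67.5) from centroid. f_tx = M·y/J = 2377 N/mm; f_ty = M·x/J = 2025 N/mm.
Resultant f_max = √[f_tx² + (f_v + f_ty)²] = √[2377² + (548.1 + 2025)²] = 3503 N/mm.
Capacity per unit length: φr_n = 0.75 × 0.6 × 620 × (0.707 × 16) = 3156 N/mm.
3503 > 3156 → NOT adequate.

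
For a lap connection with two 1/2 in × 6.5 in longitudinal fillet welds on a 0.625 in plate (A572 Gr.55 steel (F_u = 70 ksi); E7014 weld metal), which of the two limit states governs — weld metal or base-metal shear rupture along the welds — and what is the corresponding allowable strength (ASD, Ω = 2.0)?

R_n/Ω ≈ 96.5 kips (weld metal governs)

E70XX → F_EXX = 70 ksi.
t_e = 0.707 × 0.5 = 0.3535 in; L = 13 in.
Weld metal: R_n/Ω = (1/2.0) × 0.6 × 70 × 0.3535 × 13 = 96.51 kips.
Base metal (shear rupture): R_n/Ω = (1/2.0) × 0.6 × 70 × 0.625 × 13 = 170.6 kips.
Governing: weld metal.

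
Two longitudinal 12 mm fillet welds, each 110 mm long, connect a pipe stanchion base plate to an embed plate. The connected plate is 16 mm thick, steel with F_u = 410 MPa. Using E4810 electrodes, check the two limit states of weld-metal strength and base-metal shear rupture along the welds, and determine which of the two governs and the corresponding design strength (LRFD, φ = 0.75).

φR_n ≈ 403 kN (weld metal governs)

E48XX → F_EXX = 480 MPa.
t_e = 0.707 × 12 = 8.484 mm; L = 220 mm.
Weld metal: φR_n = 0.75 × 0.6 × 480 × 8.484 × 220 × 10⁻³ = 403.2 kN.
Base metal (shear rupture): φR_n = 0.75 × 0.6 × 410 × 16 × 220 × 10⁻³ = 649.4 kN.
Governing: weld metal.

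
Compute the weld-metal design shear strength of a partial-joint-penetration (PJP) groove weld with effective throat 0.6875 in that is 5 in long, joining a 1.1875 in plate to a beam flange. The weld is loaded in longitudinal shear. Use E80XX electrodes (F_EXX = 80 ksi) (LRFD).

φR_n ≈ 124 kips

Effective throat (given) t_e = 0.6875 in.
A_we = 0.6875 × 5 = 3.438 in².
F_nw = 0.6 F_EXX = 48 ksi.
φR_n = 0.75 × 48 × 3.438 = 123.8 kips.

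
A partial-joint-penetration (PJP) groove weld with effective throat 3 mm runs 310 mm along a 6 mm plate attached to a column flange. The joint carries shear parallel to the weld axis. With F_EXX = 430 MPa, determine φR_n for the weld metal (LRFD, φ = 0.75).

φR_n ≈ 180 kN

Effective throat (given) t_e = 3 mm.
A_we = 3 × 310 = 930 mm².
F_nw = 0.6 F_EXX = 258 MPa.
φR_n = 0.75 × 258 × 930 × 10⁻³ = 180 kN.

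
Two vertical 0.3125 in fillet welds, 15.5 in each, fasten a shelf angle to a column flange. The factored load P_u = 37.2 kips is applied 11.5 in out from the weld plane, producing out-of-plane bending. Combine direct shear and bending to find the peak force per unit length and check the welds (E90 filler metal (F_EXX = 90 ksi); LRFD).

f_max ≈ 5.48 kip/in; adequate

L_w = 2 × 15.5 = 31 in; section modulus (unit throat) S = 2 × L²/6 = 80.08 in².
Direct shear f_v = P/L_w = 37.2/31 = 1.2 kip/in.
Moment M = P × e = 37.2 × 11.5 = 427.8 kip·in; bending f_b = M/S = 5.342 kip/in.
f_max = √(f_v² + f_b²) = √(1.2² + 5.342²) = 5.475 kip/in.
φr_n = 0.75 × 0.6 × 90 × (0.707 × 0.3125) = 8.948 kip/in → adequate.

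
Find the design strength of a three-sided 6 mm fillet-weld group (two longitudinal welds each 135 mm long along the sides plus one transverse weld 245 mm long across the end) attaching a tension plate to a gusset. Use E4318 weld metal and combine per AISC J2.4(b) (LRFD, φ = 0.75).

φR_n ≈ 490 kN

E43XX → F_EXX = 430 MPa.
t_e = 0.707 × 6 = 4.242 mm.
R_nwl = 0.6 × 430 × 4.242 × 270 × 10⁻³ = 295.5 kN (longitudinal, 2 welds).
R_nwt = 0.6 × 430 × 4.242 × 245 × 10⁻³ = 268.1 kN (transverse, base value).
(i) R_nwl + R_nwt = 563.6 kN; (ii) 0.85 R_nwl + 1.5 R_nwt = 653.4 kN.
R_n = max = 653.4 kN [governs: (ii)]; φR_n = 490 kN.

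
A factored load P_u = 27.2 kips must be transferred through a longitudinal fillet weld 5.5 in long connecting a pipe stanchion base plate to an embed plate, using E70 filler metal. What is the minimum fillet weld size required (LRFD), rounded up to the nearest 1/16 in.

E70XX → F_EXX = 70 ksi.
Total weld length L = 5.5 in.
Required throat t_e = P_u / (φ × 0.6 F_EXX × L) = 27.2 / (0.75 × 0.6 × 70 × 5.5) = 0.157 in.
Required leg w = t_e / 0.707 = 0.2221 in → use 1/4 in.

w = 1/4 in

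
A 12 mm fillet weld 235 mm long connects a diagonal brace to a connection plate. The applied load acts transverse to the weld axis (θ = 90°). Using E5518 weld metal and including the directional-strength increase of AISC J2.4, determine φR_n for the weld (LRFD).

E55XX → F_EXX = 550 MPa.
t_e = 0.707 × 12 = 8.484 mm; A_we = 8.484 × 235 = 1994 mm².
Directional factor: 1.0 + 0.5 sin^1.5(90°) = 1.5.
F_nw = 0.6 × 550 × 1.5 = 495 MPa.
φR_n = 0.75 × 495 × 1994 × 10⁻³ = 740.2 kN.

φR_n ≈ 740 kN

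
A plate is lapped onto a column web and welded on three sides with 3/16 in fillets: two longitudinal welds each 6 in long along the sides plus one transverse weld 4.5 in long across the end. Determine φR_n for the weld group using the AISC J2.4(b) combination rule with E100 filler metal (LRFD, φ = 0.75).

E100XX → F_EXX = 100 ksi.
t_e = 0.707 × 0.1875 = 0.1326 in.
R_nwl = 0.6 × 100 × 0.1326 × 12 = 95.45 kips (longitudinal, 2 welds).
R_nwt = 0.6 × 100 × 0.1326 × 4.5 = 35.79 kips (transverse, base value).
(i) R_nwl + R_nwt = 131.2 kips; (ii) 0.85 R_nwl + 1.5 R_nwt = 134.8 kips.
R_n = max = 134.8 kips [governs: (ii)]; φR_n = 101.1 kips.

φR_n ≈ 101 kips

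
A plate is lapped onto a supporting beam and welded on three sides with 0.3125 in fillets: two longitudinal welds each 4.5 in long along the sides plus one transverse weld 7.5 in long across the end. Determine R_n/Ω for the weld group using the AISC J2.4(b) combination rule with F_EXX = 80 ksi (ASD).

t_e = 0.707 × 0.3125 = 0.2209 in.
R_nwl = 0.6 × 80 × 0.2209 × 9 = 95.44 kip (longitudinal, 2 welds).
R_nwt = 0.6 × 80 × 0.2209 × 7.5 = 79.54 kip (transverse, base value).
(i) R_nwl + R_nwt = 175 kip; (ii) 0.85 R_nwl + 1.5 R_nwt = 200.4 kip.
R_n = max = 200.4 kip [governs: (ii)]; R_n/Ω = 100.2 kip.

R_n/Ω ≈ 100 kip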